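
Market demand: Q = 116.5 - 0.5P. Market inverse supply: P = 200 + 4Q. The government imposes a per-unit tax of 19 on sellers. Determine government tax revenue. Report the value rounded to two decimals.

Rewriting demand in inverse form: P = 233 - 2Q.
Without the tax, 233 - 2Q = 200 + 4Q so Q* = 5.5 and P* = 222.
A tax on sellers shifts supply up by 19: 233 - 2Q = 200 + 4Q + 19, so Q_t = 2.3333. Buyers pay P_b = 228.3333; sellers receive P_s = P_b - 19 = 209.3333.
Revenue is the tax times quantity traded: 19 x 2.3333 = 44.3333.

44.33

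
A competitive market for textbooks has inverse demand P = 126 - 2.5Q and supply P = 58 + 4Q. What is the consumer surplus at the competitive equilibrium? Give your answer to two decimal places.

136.80

Set 126 - 2.5Q = 58 + 4Q, which gives 68 = 6.5Q, so Q* = 10.4615 and P* = 126 - 2.5(10.4615) = 99.8462.
Consumer surplus is the triangle under demand above P*: (1/2)(10.4615)(126 - 99.8462) = (1/2)(10.4615)(26.1538) = 136.8047.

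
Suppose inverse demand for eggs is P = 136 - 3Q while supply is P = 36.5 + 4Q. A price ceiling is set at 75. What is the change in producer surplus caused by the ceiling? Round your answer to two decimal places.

Free-market equilibrium: 136 - 3Q = 36.5 + 4Q gives Q* = 14.2143, P* = 93.3571.
At the ceiling price 75, quantity supplied is (75 - 36.5)/4 = 9.625; supply is the short side, so Q = 9.625 trades at P = 75.
PS goes from (1/2)(14.2143)(56.8571) = 404.0918 to 185.2812 (computed as (75 - 36.5)(9.625) - (1/2)(4)(9.625)^2), a change of -218.8106.

-218.81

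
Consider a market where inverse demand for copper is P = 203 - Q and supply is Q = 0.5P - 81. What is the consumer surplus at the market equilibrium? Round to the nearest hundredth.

Rewriting supply in inverse form: P = 162 + 2Q.
Equilibrium: 203 - Q = 162 + 2Q, so Q* = 13.6667 and P* = 189.3333.
The demand choke price is 203, so CS = (1/2)(Q*)(203 - P*) = (1/2)(13.6667)(13.6667) = 93.3889.

93.39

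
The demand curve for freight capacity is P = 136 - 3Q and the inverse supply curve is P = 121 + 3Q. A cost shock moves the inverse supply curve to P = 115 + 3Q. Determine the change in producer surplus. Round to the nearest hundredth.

9.00

Initial equilibrium: Q_0 = 2.5, P_0 = 128.5; CS_0 = (1/2)(2.5)(7.5) = 9.375, PS_0 = (1/2)(2.5)(7.5) = 9.375.
New equilibrium: 136 - 3Q = 115 + 3Q gives Q_1 = 3.5, P_1 = 125.5; CS_1 = 18.375, PS_1 = 18.375.
Change in producer surplus = 18.375 - 9.375 = 9.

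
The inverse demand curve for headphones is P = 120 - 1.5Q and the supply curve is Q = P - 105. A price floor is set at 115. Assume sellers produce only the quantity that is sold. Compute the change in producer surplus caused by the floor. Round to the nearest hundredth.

Rewriting supply in inverse form: P = 105 + Q.
Free-market equilibrium: 120 - 1.5Q = 105 + Q gives Q* = 6, P* = 111.
At P = 115, buyers demand (120 - 115)/1.5 = 3.3333 while sellers would supply more, so the quantity traded is 3.3333 at price 115.
PS goes from (1/2)(6)(6) = 18 to 27.7778 (computed as (115 - 105)(3.3333) - (1/2)(1)(3.3333)^2), a change of 9.7778.

9.78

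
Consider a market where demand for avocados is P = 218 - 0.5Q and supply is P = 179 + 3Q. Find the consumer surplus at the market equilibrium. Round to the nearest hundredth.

Setting demand equal to supply, 39 = 3.5Q, so Q* = 11.1429 and P* = 212.4286.
CS is the area between the demand curve and P* from 0 to Q*: (1/2)(11.1429)(5.5714) = 31.0408.

31.04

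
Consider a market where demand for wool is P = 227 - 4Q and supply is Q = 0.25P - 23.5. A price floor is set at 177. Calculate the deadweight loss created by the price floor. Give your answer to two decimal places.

Rewriting supply in inverse form: P = 94 + 4Q.
Free-market equilibrium: 227 - 4Q = 94 + 4Q gives Q* = 16.625, P* = 160.5.
At P = 177, buyers demand (227 - 177)/4 = 12.5 while sellers would supply more, so the quantity traded is 12.5 at price 177.
At Q = 12.5 the demand price is 177 and the supply price is 144. Deadweight loss is the triangle between the curves from 12.5 to 16.625: (1/2)(177 - 144)(16.625 - 12.5) = 68.0625.

68.06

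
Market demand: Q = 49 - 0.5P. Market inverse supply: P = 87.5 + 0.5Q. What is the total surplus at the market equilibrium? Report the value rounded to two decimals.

Rewriting demand in inverse form: P = 98 - 2Q.
Equilibrium: 98 - 2Q = 87.5 + 0.5Q, so Q* = 4.2 and P* = 89.6.
CS = (1/2)(4.2)(8.4) = 17.64 and PS = (1/2)(4.2)(2.1) = 4.41, so total surplus = 22.05.

22.05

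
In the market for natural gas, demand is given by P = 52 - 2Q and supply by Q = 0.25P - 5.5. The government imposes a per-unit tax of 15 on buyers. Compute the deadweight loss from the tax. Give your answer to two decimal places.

18.75

Rewriting supply in inverse form: P = 22 + 4Q.
Without the tax, 52 - 2Q = 22 + 4Q so Q* = 5 and P* = 42.
A tax on buyers shifts demand down by 15: (52 - 15) - 2Q = 22 + 4Q, so Q_t = 2.5. Buyers pay P_b = 47; sellers receive P_s = P_b - 15 = 32.
Deadweight loss is the triangle between the curves from Q_t to Q*: (1/2)(5 - 2.5)(15) = 18.75.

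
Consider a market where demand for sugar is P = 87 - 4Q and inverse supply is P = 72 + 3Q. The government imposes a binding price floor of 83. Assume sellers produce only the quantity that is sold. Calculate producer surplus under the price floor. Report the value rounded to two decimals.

9.50

Without the control, 87 - 4Q = 72 + 3Q so Q* = 2.1429 and P* = 78.4286.
At the floor price 83, quantity demanded is (87 - 83)/4 = 1; demand is the short side, so Q = 1 trades at P = 83.
The supply price at Q = 1 is 75. PS is the trapezoid between 83 and supply over [0, 1]: (1/2)[(83 - 72) + (83 - 75)](1) = 9.5.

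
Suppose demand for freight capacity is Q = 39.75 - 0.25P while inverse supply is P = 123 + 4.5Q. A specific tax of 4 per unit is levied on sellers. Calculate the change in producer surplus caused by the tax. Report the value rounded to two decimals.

Rewriting demand in inverse form: P = 159 - 4Q.
Without the tax, 159 - 4Q = 123 + 4.5Q so Q* = 4.2353 and P* = 142.0588.
With the tax, sellers need 4 more per unit: 159 - 4Q = 123 + 4.5Q + 4, so Q_t = 3.7647. Buyers pay P_b = 143.9412; sellers receive P_s = P_b - 4 = 139.9412.
Producers lose the trapezoid between P_s and P* out to Q_t plus the triangle from Q_t to Q*: change in PS = 31.8893 - 40.3599 = -8.4706.

-8.47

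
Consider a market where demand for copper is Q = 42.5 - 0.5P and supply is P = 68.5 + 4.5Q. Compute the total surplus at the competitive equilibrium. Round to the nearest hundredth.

20.94

Rewriting demand in inverse form: P = 85 - 2Q.
Equilibrium: 85 - 2Q = 68.5 + 4.5Q, so Q* = 2.5385 and P* = 79.9231.
CS = (1/2)(2.5385)(5.0769) = 6.4438 and PS = (1/2)(2.5385)(11.4231) = 14.4985, so total surplus = 20.9423.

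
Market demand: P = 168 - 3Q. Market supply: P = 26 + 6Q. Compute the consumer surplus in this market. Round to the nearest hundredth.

Equilibrium: 168 - 3Q = 26 + 6Q, so Q* = 15.7778 and P* = 120.6667.
CS is the area between the demand curve and P* from 0 to Q*: (1/2)(15.7778)(47.3333) = 373.4074.

373.41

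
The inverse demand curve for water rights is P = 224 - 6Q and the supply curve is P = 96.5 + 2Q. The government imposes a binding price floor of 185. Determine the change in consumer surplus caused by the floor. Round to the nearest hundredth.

-635.26

Free-market equilibrium: 224 - 6Q = 96.5 + 2Q gives Q* = 15.9375, P* = 128.375.
At P = 185, buyers demand (224 - 185)/6 = 6.5 while sellers would supply more, so the quantity traded is 6.5 at price 185.
CS goes from (1/2)(15.9375)(95.625) = 762.0117 to 126.75 (computed as (224 - 185)(6.5) - (1/2)(6)(6.5)^2), a change of -635.2617.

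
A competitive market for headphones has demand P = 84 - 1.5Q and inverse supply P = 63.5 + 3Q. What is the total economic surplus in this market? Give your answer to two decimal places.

Equilibrium: 84 - 1.5Q = 63.5 + 3Q, so Q* = 4.5556 and P* = 77.1667.
CS = (1/2)(4.5556)(6.8333) = 15.5648 and PS = (1/2)(4.5556)(13.6667) = 31.1296, so total surplus = 46.6944.

46.69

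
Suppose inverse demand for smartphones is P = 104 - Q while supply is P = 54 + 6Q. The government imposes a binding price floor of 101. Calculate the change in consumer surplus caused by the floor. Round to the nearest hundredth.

-21.01

Without the control, 104 - Q = 54 + 6Q so Q* = 7.1429 and P* = 96.8571.
At the floor price 101, quantity demanded is (104 - 101)/1 = 3; demand is the short side, so Q = 3 trades at P = 101.
CS goes from (1/2)(7.1429)(7.1429) = 25.5102 to 4.5 (computed as (104 - 101)(3) - (1/2)(1)(3)^2), a change of -21.0102.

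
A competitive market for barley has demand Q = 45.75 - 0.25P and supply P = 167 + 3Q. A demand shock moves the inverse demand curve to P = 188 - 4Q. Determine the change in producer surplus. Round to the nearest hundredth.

Rewriting demand in inverse form: P = 183 - 4Q.
Initial equilibrium: Q_0 = 2.2857, P_0 = 173.8571; CS_0 = (1/2)(2.2857)(9.1429) = 10.449, PS_0 = (1/2)(2.2857)(6.8571) = 7.8367.
New equilibrium: 188 - 4Q = 167 + 3Q gives Q_1 = 3, P_1 = 176; CS_1 = 18, PS_1 = 13.5.
Change in producer surplus = 13.5 - 7.8367 = 5.6633.

5.66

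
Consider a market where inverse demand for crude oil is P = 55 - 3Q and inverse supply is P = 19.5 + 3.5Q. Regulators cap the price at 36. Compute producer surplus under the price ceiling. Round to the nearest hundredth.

Free-market equilibrium: 55 - 3Q = 19.5 + 3.5Q gives Q* = 5.4615, P* = 38.6154.
At the ceiling price 36, quantity supplied is (36 - 19.5)/3.5 = 4.7143; supply is the short side, so Q = 4.7143 trades at P = 36.
PS is the triangle above supply below 36: (1/2)(4.7143)(36 - 19.5) = 38.8929.

38.89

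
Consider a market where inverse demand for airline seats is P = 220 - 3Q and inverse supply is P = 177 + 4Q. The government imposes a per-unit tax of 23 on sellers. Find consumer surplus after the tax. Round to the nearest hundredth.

12.24

Pre-tax equilibrium: 220 - 3Q = 177 + 4Q gives Q* = 6.1429, P* = 201.5714.
With the tax, sellers need 23 more per unit: 220 - 3Q = 177 + 4Q + 23, so Q_t = 2.8571. Buyers pay P_b = 211.4286; sellers receive P_s = P_b - 23 = 188.4286.
Consumer surplus is the triangle under demand above P_b: (1/2)(2.8571)(220 - 211.4286) = 12.2449.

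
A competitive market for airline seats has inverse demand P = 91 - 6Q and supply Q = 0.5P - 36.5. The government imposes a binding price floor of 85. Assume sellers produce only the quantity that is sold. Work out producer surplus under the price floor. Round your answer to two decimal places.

11.00

Rewriting supply in inverse form: P = 73 + 2Q.
Free-market equilibrium: 91 - 6Q = 73 + 2Q gives Q* = 2.25, P* = 77.5.
At P = 85, buyers demand (91 - 85)/6 = 1 while sellers would supply more, so the quantity traded is 1 at price 85.
The supply price at Q = 1 is 75. PS is the trapezoid between 85 and supply over [0, 1]: (1/2)[(85 - 73) + (85 - 75)](1) = 11.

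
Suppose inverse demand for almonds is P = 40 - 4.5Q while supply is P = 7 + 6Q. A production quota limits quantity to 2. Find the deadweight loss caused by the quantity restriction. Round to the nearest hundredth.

6.86

Without the quota, 40 - 4.5Q = 7 + 6Q gives Q* = 3.1429.
At Q = 2 the demand price is 40 - 4.5(2) = 31 and the supply price is 7 + 6(2) = 19.
DWL = (1/2)(gap between curves at 2) x (Q* - 2) = (1/2)(12)(1.1429) = 6.8571.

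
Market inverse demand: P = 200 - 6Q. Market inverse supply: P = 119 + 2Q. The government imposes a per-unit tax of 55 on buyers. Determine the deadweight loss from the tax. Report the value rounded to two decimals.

Pre-tax equilibrium: 200 - 6Q = 119 + 2Q gives Q* = 10.125, P* = 139.25.
With the tax, buyers' net willingness to pay falls by 55: (200 - 55) - 6Q = 119 + 2Q, so Q_t = 3.25. Buyers pay P_b = 180.5; sellers receive P_s = P_b - 55 = 125.5.
The welfare triangle lost has base Q* - Q_t = 6.875 and height t = 55, so DWL = (1/2)(6.875)(55) = 189.0625.

189.06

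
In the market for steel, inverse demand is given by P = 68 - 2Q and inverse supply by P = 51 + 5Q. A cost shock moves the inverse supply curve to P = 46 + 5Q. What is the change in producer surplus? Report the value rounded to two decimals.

9.95

Initial equilibrium: Q_0 = 2.4286, P_0 = 63.1429; CS_0 = (1/2)(2.4286)(4.8571) = 5.898, PS_0 = (1/2)(2.4286)(12.1429) = 14.7449.
New equilibrium: 68 - 2Q = 46 + 5Q gives Q_1 = 3.1429, P_1 = 61.7143; CS_1 = 9.8776, PS_1 = 24.6939.
Change in producer surplus = 24.6939 - 14.7449 = 9.949.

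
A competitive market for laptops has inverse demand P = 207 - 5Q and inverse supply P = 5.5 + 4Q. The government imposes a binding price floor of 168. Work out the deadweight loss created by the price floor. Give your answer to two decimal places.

957.76

Free-market equilibrium: 207 - 5Q = 5.5 + 4Q gives Q* = 22.3889, P* = 95.0556.
At the floor price 168, quantity demanded is (207 - 168)/5 = 7.8; demand is the short side, so Q = 7.8 trades at P = 168.
At Q = 7.8 the demand price is 168 and the supply price is 36.7. Deadweight loss is the triangle between the curves from 7.8 to 22.3889: (1/2)(168 - 36.7)(22.3889 - 7.8) = 957.7606.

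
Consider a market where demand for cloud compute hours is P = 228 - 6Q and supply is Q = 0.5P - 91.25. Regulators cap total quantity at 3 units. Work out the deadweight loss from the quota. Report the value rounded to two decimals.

28.89

Rewriting supply in inverse form: P = 182.5 + 2Q.
Unrestricted equilibrium: Q* = (228 - 182.5)/(6 + 2) = 5.6875.
At Q = 3 the demand price is 228 - 6(3) = 210 and the supply price is 182.5 + 2(3) = 188.5.
Deadweight loss is the triangle between the curves from 3 to 5.6875: (1/2)(210 - 188.5)(5.6875 - 3) = 28.8906.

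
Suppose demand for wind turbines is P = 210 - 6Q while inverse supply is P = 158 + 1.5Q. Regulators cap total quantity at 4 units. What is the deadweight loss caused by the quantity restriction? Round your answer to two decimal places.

32.27

Unrestricted equilibrium: Q* = (210 - 158)/(6 + 1.5) = 6.9333.
At Q = 4 the demand price is 210 - 6(4) = 186 and the supply price is 158 + 1.5(4) = 164.
DWL = (1/2)(gap between curves at 4) x (Q* - 4) = (1/2)(22)(2.9333) = 32.2667.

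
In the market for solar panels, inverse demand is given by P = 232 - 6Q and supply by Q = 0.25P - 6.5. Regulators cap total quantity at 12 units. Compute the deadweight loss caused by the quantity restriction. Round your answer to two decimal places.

369.80

Rewriting supply in inverse form: P = 26 + 4Q.
Without the quota, 232 - 6Q = 26 + 4Q gives Q* = 20.6.
At Q = 12 the demand price is 232 - 6(12) = 160 and the supply price is 26 + 4(12) = 74.
Deadweight loss is the triangle between the curves from 12 to 20.6: (1/2)(160 - 74)(20.6 - 12) = 369.8.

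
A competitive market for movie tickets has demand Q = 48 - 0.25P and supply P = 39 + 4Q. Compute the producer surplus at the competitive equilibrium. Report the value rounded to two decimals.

731.53

Rewriting demand in inverse form: P = 192 - 4Q.
Set 192 - 4Q = 39 + 4Q, which gives 153 = 8Q, so Q* = 19.125 and P* = 192 - 4(19.125) = 115.5.
The supply curve's price intercept is 39, so PS = (1/2)(Q*)(P* - 39) = (1/2)(19.125)(76.5) = 731.5312.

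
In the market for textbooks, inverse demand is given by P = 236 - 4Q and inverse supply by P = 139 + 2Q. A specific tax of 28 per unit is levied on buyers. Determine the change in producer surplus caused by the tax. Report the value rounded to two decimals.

Pre-tax equilibrium: 236 - 4Q = 139 + 2Q gives Q* = 16.1667, P* = 171.3333.
With the tax, buyers' net willingness to pay falls by 28: (236 - 28) - 4Q = 139 + 2Q, so Q_t = 11.5. Buyers pay P_b = 190; sellers receive P_s = P_b - 28 = 162.
Producers lose the trapezoid between P_s and P* out to Q_t plus the triangle from Q_t to Q*: change in PS = 132.25 - 261.3611 = -129.1111.

-129.11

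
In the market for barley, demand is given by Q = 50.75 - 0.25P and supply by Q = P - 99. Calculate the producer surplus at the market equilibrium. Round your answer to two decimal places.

216.32

Rewriting demand in inverse form: P = 203 - 4Q.
Rewriting supply in inverse form: P = 99 + Q.
Set 203 - 4Q = 99 + Q, which gives 104 = 5Q, so Q* = 20.8 and P* = 203 - 4(20.8) = 119.8.
Producer surplus is the triangle above supply below P*: (1/2)(20.8)(119.8 - 99) = (1/2)(20.8)(20.8) = 216.32.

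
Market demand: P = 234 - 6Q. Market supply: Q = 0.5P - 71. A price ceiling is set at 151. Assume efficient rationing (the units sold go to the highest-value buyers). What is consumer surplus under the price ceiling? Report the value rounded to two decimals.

Rewriting supply in inverse form: P = 142 + 2Q.
Without the control, 234 - 6Q = 142 + 2Q so Q* = 11.5 and P* = 165.
At P = 151, sellers supply (151 - 142)/2 = 4.5 while buyers want more, so the quantity traded is 4.5 at price 151.
The demand price at Q = 4.5 is 207. CS is the trapezoid between demand and 151 over [0, 4.5]: (1/2)[(234 - 151) + (207 - 151)](4.5) = 312.75.

312.75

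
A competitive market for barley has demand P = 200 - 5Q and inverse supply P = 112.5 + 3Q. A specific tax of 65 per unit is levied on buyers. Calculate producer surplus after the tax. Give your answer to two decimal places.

11.87

Without the tax, 200 - 5Q = 112.5 + 3Q so Q* = 10.9375 and P* = 145.3125.
With the tax, buyers' net willingness to pay falls by 65: (200 - 65) - 5Q = 112.5 + 3Q, so Q_t = 2.8125. Buyers pay P_b = 185.9375; sellers receive P_s = P_b - 65 = 120.9375.
Producer surplus is the triangle above supply below P_s: (1/2)(2.8125)(120.9375 - 112.5) = 11.8652.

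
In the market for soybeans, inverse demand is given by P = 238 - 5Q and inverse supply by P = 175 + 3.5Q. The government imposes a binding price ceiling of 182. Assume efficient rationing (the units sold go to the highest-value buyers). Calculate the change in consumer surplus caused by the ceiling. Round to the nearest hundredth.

Without the control, 238 - 5Q = 175 + 3.5Q so Q* = 7.4118 and P* = 200.9412.
At P = 182, sellers supply (182 - 175)/3.5 = 2 while buyers want more, so the quantity traded is 2 at price 182.
CS goes from (1/2)(7.4118)(37.0588) = 137.3356 to 102 (computed as (238 - 182)(2) - (1/2)(5)(2)^2), a change of -35.3356.

-35.34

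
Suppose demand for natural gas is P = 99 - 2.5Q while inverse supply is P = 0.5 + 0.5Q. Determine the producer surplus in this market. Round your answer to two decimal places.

269.51

Equilibrium: 99 - 2.5Q = 0.5 + 0.5Q, so Q* = 32.8333 and P* = 16.9167.
The supply curve's price intercept is 0.5, so PS = (1/2)(Q*)(P* - 0.5) = (1/2)(32.8333)(16.4167) = 269.5069.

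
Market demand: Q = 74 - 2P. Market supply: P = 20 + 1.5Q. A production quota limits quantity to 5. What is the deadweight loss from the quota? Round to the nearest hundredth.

12.25

Rewriting demand in inverse form: P = 37 - 0.5Q.
Without the quota, 37 - 0.5Q = 20 + 1.5Q gives Q* = 8.5.
At Q = 5 the demand price is 37 - 0.5(5) = 34.5 and the supply price is 20 + 1.5(5) = 27.5.
DWL = (1/2)(gap between curves at 5) x (Q* - 5) = (1/2)(7)(3.5) = 12.25.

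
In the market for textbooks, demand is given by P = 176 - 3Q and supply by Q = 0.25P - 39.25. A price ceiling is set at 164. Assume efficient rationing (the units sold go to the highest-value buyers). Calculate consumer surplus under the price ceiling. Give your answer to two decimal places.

16.41

Rewriting supply in inverse form: P = 157 + 4Q.
Free-market equilibrium: 176 - 3Q = 157 + 4Q gives Q* = 2.7143, P* = 167.8571.
At P = 164, sellers supply (164 - 157)/4 = 1.75 while buyers want more, so the quantity traded is 1.75 at price 164.
The demand price at Q = 1.75 is 170.75. CS is the trapezoid between demand and 164 over [0, 1.75]: (1/2)[(176 - 164) + (170.75 - 164)](1.75) = 16.4062.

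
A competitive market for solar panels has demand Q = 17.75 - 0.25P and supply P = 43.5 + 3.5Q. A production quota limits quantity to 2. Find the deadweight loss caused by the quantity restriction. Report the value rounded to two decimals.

Rewriting demand in inverse form: P = 71 - 4Q.
Unrestricted equilibrium: Q* = (71 - 43.5)/(4 + 3.5) = 3.6667.
At Q = 2 the demand price is 71 - 4(2) = 63 and the supply price is 43.5 + 3.5(2) = 50.5.
DWL = (1/2)(gap between curves at 2) x (Q* - 2) = (1/2)(12.5)(1.6667) = 10.4167.

10.42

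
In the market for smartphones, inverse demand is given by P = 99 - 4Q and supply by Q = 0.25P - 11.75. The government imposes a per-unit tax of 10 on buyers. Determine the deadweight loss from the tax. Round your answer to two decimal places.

6.25

Rewriting supply in inverse form: P = 47 + 4Q.
Without the tax, 99 - 4Q = 47 + 4Q so Q* = 6.5 and P* = 73.
With the tax, buyers' net willingness to pay falls by 10: (99 - 10) - 4Q = 47 + 4Q, so Q_t = 5.25. Buyers pay P_b = 78; sellers receive P_s = P_b - 10 = 68.
The welfare triangle lost has base Q* - Q_t = 1.25 and height t = 10, so DWL = (1/2)(1.25)(10) = 6.25.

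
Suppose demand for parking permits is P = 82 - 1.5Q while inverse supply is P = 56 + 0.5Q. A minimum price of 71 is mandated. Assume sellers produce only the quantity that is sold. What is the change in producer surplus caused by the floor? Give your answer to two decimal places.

54.31

Without the control, 82 - 1.5Q = 56 + 0.5Q so Q* = 13 and P* = 62.5.
At the floor price 71, quantity demanded is (82 - 71)/1.5 = 7.3333; demand is the short side, so Q = 7.3333 trades at P = 71.
PS goes from (1/2)(13)(6.5) = 42.25 to 96.5556 (computed as (71 - 56)(7.3333) - (1/2)(0.5)(7.3333)^2), a change of 54.3056.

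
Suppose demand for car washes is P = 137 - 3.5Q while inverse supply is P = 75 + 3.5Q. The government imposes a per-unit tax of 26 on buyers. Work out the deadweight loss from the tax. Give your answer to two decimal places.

Without the tax, 137 - 3.5Q = 75 + 3.5Q so Q* = 8.8571 and P* = 106.
A tax on buyers shifts demand down by 26: (137 - 26) - 3.5Q = 75 + 3.5Q, so Q_t = 5.1429. Buyers pay P_b = 119; sellers receive P_s = P_b - 26 = 93.
The welfare triangle lost has base Q* - Q_t = 3.7143 and height t = 26, so DWL = (1/2)(3.7143)(26) = 48.2857.

48.29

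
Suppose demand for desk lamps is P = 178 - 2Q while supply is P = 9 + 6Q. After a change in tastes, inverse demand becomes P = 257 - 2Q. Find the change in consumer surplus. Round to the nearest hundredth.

Initial equilibrium: Q_0 = 21.125, P_0 = 135.75; CS_0 = (1/2)(21.125)(42.25) = 446.2656, PS_0 = (1/2)(21.125)(126.75) = 1338.7969.
New equilibrium: 257 - 2Q = 9 + 6Q gives Q_1 = 31, P_1 = 195; CS_1 = 961, PS_1 = 2883.
Change in consumer surplus = 961 - 446.2656 = 514.7344.

514.73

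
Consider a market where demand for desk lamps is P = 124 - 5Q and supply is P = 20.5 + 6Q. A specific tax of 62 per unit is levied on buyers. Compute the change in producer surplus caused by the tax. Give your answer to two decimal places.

-222.89

Without the tax, 124 - 5Q = 20.5 + 6Q so Q* = 9.4091 and P* = 76.9545.
A tax on buyers shifts demand down by 62: (124 - 62) - 5Q = 20.5 + 6Q, so Q_t = 3.7727. Buyers pay P_b = 105.1364; sellers receive P_s = P_b - 62 = 43.1364.
PS falls from (1/2)(9.4091)(56.4545) = 265.593 to (1/2)(3.7727)(22.6364) = 42.7004, a change of -222.8926.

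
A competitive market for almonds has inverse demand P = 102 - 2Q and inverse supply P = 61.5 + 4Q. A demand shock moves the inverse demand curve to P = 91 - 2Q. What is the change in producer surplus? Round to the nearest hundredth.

-42.78

Initial equilibrium: Q_0 = 6.75, P_0 = 88.5; CS_0 = (1/2)(6.75)(13.5) = 45.5625, PS_0 = (1/2)(6.75)(27) = 91.125.
New equilibrium: 91 - 2Q = 61.5 + 4Q gives Q_1 = 4.9167, P_1 = 81.1667; CS_1 = 24.1736, PS_1 = 48.3472.
Change in producer surplus = 48.3472 - 91.125 = -42.7778.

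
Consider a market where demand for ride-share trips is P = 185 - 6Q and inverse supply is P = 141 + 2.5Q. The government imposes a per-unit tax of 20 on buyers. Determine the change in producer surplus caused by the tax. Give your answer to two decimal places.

Pre-tax equilibrium: 185 - 6Q = 141 + 2.5Q gives Q* = 5.1765, P* = 153.9412.
A tax on buyers shifts demand down by 20: (185 - 20) - 6Q = 141 + 2.5Q, so Q_t = 2.8235. Buyers pay P_b = 168.0588; sellers receive P_s = P_b - 20 = 148.0588.
PS falls from (1/2)(5.1765)(12.9412) = 33.4948 to (1/2)(2.8235)(7.0588) = 9.9654, a change of -23.5294.

-23.53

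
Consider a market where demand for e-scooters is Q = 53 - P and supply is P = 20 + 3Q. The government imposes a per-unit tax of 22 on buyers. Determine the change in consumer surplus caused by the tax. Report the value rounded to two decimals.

-30.25

Rewriting demand in inverse form: P = 53 - Q.
Pre-tax equilibrium: 53 - Q = 20 + 3Q gives Q* = 8.25, P* = 44.75.
With the tax, buyers' net willingness to pay falls by 22: (53 - 22) - Q = 20 + 3Q, so Q_t = 2.75. Buyers pay P_b = 50.25; sellers receive P_s = P_b - 22 = 28.25.
CS falls from (1/2)(8.25)(8.25) = 34.0312 to (1/2)(2.75)(2.75) = 3.7812, a change of -30.25.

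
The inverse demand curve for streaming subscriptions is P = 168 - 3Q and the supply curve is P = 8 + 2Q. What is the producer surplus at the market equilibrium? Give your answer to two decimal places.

1024.00

Equilibrium: 168 - 3Q = 8 + 2Q, so Q* = 32 and P* = 72.
PS is the area between P* and the supply curve from 0 to Q*: (1/2)(32)(64) = 1024.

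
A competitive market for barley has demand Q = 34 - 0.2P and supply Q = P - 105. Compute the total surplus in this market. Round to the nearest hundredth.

Rewriting demand in inverse form: P = 170 - 5Q.
Rewriting supply in inverse form: P = 105 + Q.
Equilibrium: 170 - 5Q = 105 + Q, so Q* = 10.8333 and P* = 115.8333.
CS = (1/2)(10.8333)(54.1667) = 293.4028 and PS = (1/2)(10.8333)(10.8333) = 58.6806, so total surplus = 352.0833.

352.08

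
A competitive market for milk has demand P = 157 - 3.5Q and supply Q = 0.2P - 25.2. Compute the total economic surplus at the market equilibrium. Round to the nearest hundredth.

Rewriting supply in inverse form: P = 126 + 5Q.
Equilibrium: 157 - 3.5Q = 126 + 5Q, so Q* = 3.6471 and P* = 144.2353.
Total surplus is the full triangle between the curves from 0 to Q*: (1/2)(3.6471)(157 - 126) = 56.5294.

56.53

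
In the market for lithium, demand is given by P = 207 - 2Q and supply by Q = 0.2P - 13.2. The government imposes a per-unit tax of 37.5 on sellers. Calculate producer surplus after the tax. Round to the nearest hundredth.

Rewriting supply in inverse form: P = 66 + 5Q.
Without the tax, 207 - 2Q = 66 + 5Q so Q* = 20.1429 and P* = 166.7143.
A tax on sellers shifts supply up by 37.5: 207 - 2Q = 66 + 5Q + 37.5, so Q_t = 14.7857. Buyers pay P_b = 177.4286; sellers receive P_s = P_b - 37.5 = 139.9286.
Producer surplus is the triangle above supply below P_s: (1/2)(14.7857)(139.9286 - 66) = 546.5434.

546.54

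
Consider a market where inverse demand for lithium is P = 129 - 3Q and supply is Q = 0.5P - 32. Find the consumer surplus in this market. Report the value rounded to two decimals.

Rewriting supply in inverse form: P = 64 + 2Q.
Equilibrium: 129 - 3Q = 64 + 2Q, so Q* = 13 and P* = 90.
Consumer surplus is the triangle under demand above P*: (1/2)(13)(129 - 90) = (1/2)(13)(39) = 253.5.

253.50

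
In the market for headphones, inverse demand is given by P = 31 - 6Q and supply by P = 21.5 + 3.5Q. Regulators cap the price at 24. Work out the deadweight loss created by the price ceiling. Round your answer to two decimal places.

0.39

Free-market equilibrium: 31 - 6Q = 21.5 + 3.5Q gives Q* = 1, P* = 25.
At the ceiling price 24, quantity supplied is (24 - 21.5)/3.5 = 0.7143; supply is the short side, so Q = 0.7143 trades at P = 24.
At Q = 0.7143 the demand price is 26.7143 and the supply price is 24. Deadweight loss is the triangle between the curves from 0.7143 to 1: (1/2)(26.7143 - 24)(1 - 0.7143) = 0.3878.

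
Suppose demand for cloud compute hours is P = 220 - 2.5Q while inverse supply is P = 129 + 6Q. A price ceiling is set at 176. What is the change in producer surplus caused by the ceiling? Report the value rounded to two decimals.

Free-market equilibrium: 220 - 2.5Q = 129 + 6Q gives Q* = 10.7059, P* = 193.2353.
At the ceiling price 176, quantity supplied is (176 - 129)/6 = 7.8333; supply is the short side, so Q = 7.8333 trades at P = 176.
PS goes from (1/2)(10.7059)(64.2353) = 343.8478 to 184.0833 (computed as (176 - 129)(7.8333) - (1/2)(6)(7.8333)^2), a change of -159.7644.

-159.76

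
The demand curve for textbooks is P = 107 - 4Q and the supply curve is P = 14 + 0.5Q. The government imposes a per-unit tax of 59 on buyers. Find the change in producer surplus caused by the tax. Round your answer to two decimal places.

Pre-tax equilibrium: 107 - 4Q = 14 + 0.5Q gives Q* = 20.6667, P* = 24.3333.
A tax on buyers shifts demand down by 59: (107 - 59) - 4Q = 14 + 0.5Q, so Q_t = 7.5556. Buyers pay P_b = 76.7778; sellers receive P_s = P_b - 59 = 17.7778.
Producers lose the trapezoid between P_s and P* out to Q_t plus the triangle from Q_t to Q*: change in PS = 14.2716 - 106.7778 = -92.5062.

-92.51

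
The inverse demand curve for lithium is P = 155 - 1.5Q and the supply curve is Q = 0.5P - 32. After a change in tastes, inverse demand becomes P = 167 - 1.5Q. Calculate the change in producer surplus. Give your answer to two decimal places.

190.04

Rewriting supply in inverse form: P = 64 + 2Q.
Initial equilibrium: Q_0 = 26, P_0 = 116; CS_0 = (1/2)(26)(39) = 507, PS_0 = (1/2)(26)(52) = 676.
New equilibrium: 167 - 1.5Q = 64 + 2Q gives Q_1 = 29.4286, P_1 = 122.8571; CS_1 = 649.5306, PS_1 = 866.0408.
Change in producer surplus = 866.0408 - 676 = 190.0408.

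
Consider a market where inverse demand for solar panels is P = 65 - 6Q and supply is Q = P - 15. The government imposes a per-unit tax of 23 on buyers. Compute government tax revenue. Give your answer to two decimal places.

Rewriting supply in inverse form: P = 15 + Q.
Without the tax, 65 - 6Q = 15 + Q so Q* = 7.1429 and P* = 22.1429.
A tax on buyers shifts demand down by 23: (65 - 23) - 6Q = 15 + Q, so Q_t = 3.8571. Buyers pay P_b = 41.8571; sellers receive P_s = P_b - 23 = 18.8571.
Tax revenue = t x Q_t = 23 x 3.8571 = 88.7143.

88.71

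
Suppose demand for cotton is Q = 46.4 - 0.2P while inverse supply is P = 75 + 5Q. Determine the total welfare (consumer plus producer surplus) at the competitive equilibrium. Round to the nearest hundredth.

Rewriting demand in inverse form: P = 232 - 5Q.
Setting demand equal to supply, 157 = 10Q, so Q* = 15.7 and P* = 153.5.
CS = (1/2)(15.7)(78.5) = 616.225 and PS = (1/2)(15.7)(78.5) = 616.225, so total surplus = 1232.45.

1232.45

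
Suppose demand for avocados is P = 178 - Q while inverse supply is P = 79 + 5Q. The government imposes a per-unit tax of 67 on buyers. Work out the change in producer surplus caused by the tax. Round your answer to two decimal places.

Pre-tax equilibrium: 178 - Q = 79 + 5Q gives Q* = 16.5, P* = 161.5.
A tax on buyers shifts demand down by 67: (178 - 67) - Q = 79 + 5Q, so Q_t = 5.3333. Buyers pay P_b = 172.6667; sellers receive P_s = P_b - 67 = 105.6667.
PS falls from (1/2)(16.5)(82.5) = 680.625 to (1/2)(5.3333)(26.6667) = 71.1111, a change of -609.5139.

-609.51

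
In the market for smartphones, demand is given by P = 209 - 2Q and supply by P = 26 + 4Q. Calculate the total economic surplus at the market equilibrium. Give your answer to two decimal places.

Setting demand equal to supply, 183 = 6Q, so Q* = 30.5 and P* = 148.
CS = (1/2)(30.5)(61) = 930.25 and PS = (1/2)(30.5)(122) = 1860.5, so total surplus = 2790.75.

2790.75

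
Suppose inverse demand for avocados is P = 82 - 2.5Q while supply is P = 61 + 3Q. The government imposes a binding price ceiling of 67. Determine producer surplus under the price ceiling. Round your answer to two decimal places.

Without the control, 82 - 2.5Q = 61 + 3Q so Q* = 3.8182 and P* = 72.4545.
At the ceiling price 67, quantity supplied is (67 - 61)/3 = 2; supply is the short side, so Q = 2 trades at P = 67.
PS is the triangle above supply below 67: (1/2)(2)(67 - 61) = 6.

6.00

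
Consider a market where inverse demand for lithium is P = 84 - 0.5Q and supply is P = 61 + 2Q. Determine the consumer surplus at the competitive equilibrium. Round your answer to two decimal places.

Setting demand equal to supply, 23 = 2.5Q, so Q* = 9.2 and P* = 79.4.
CS is the area between the demand curve and P* from 0 to Q*: (1/2)(9.2)(4.6) = 21.16.

21.16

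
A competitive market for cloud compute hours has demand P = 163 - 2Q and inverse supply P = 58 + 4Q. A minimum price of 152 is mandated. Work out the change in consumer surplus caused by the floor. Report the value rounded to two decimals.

-276.00

Free-market equilibrium: 163 - 2Q = 58 + 4Q gives Q* = 17.5, P* = 128.
At the floor price 152, quantity demanded is (163 - 152)/2 = 5.5; demand is the short side, so Q = 5.5 trades at P = 152.
CS goes from (1/2)(17.5)(35) = 306.25 to 30.25 (computed as (163 - 152)(5.5) - (1/2)(2)(5.5)^2), a change of -276.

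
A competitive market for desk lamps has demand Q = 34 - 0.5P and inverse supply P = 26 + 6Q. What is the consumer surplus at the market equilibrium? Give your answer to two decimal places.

Rewriting demand in inverse form: P = 68 - 2Q.
Setting demand equal to supply, 42 = 8Q, so Q* = 5.25 and P* = 57.5.
Consumer surplus is the triangle under demand above P*: (1/2)(5.25)(68 - 57.5) = (1/2)(5.25)(10.5) = 27.5625.

27.56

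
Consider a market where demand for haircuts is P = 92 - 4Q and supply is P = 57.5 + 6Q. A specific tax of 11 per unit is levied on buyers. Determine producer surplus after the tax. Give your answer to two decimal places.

Pre-tax equilibrium: 92 - 4Q = 57.5 + 6Q gives Q* = 3.45, P* = 78.2.
A tax on buyers shifts demand down by 11: (92 - 11) - 4Q = 57.5 + 6Q, so Q_t = 2.35. Buyers pay P_b = 82.6; sellers receive P_s = P_b - 11 = 71.6.
Producer surplus is the triangle above supply below P_s: (1/2)(2.35)(71.6 - 57.5) = 16.5675.

16.57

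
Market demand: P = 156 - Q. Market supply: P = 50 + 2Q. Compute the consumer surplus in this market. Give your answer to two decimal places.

624.22

Set 156 - Q = 50 + 2Q, which gives 106 = 3Q, so Q* = 35.3333 and P* = 156 - (35.3333) = 120.6667.
Consumer surplus is the triangle under demand above P*: (1/2)(35.3333)(156 - 120.6667) = (1/2)(35.3333)(35.3333) = 624.2222.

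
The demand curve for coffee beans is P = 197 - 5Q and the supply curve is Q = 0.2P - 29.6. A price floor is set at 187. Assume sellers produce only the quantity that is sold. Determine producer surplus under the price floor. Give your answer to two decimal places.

Rewriting supply in inverse form: P = 148 + 5Q.
Without the control, 197 - 5Q = 148 + 5Q so Q* = 4.9 and P* = 172.5.
At the floor price 187, quantity demanded is (197 - 187)/5 = 2; demand is the short side, so Q = 2 trades at P = 187.
The supply price at Q = 2 is 158. PS is the trapezoid between 187 and supply over [0, 2]: (1/2)[(187 - 148) + (187 - 158)](2) = 68.

68.00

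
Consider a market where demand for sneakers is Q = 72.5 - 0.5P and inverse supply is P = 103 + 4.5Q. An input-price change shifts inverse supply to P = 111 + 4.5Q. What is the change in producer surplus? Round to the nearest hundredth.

Rewriting demand in inverse form: P = 145 - 2Q.
Initial equilibrium: Q_0 = 6.4615, P_0 = 132.0769; CS_0 = (1/2)(6.4615)(12.9231) = 41.7515, PS_0 = (1/2)(6.4615)(29.0769) = 93.9408.
New equilibrium: 145 - 2Q = 111 + 4.5Q gives Q_1 = 5.2308, P_1 = 134.5385; CS_1 = 27.3609, PS_1 = 61.5621.
Change in producer surplus = 61.5621 - 93.9408 = -32.3787.

-32.38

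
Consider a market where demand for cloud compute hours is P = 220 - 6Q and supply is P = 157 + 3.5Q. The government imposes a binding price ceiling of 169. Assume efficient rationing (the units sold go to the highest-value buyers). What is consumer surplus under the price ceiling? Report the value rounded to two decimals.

Free-market equilibrium: 220 - 6Q = 157 + 3.5Q gives Q* = 6.6316, P* = 180.2105.
At the ceiling price 169, quantity supplied is (169 - 157)/3.5 = 3.4286; supply is the short side, so Q = 3.4286 trades at P = 169.
The demand price at Q = 3.4286 is 199.4286. CS is the trapezoid between demand and 169 over [0, 3.4286]: (1/2)[(220 - 169) + (199.4286 - 169)](3.4286) = 139.5918.

139.59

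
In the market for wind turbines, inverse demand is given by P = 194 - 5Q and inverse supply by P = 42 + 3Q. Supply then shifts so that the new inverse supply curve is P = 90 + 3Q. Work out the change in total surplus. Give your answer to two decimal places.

-768.00

Initial equilibrium: Q_0 = 19, P_0 = 99; CS_0 = (1/2)(19)(95) = 902.5, PS_0 = (1/2)(19)(57) = 541.5.
New equilibrium: 194 - 5Q = 90 + 3Q gives Q_1 = 13, P_1 = 129; CS_1 = 422.5, PS_1 = 253.5.
Change in total surplus = (422.5 + 253.5) - (902.5 + 541.5) = -768.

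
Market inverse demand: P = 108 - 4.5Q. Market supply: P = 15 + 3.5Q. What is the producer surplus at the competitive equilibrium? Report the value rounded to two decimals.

236.50

Set 108 - 4.5Q = 15 + 3.5Q, which gives 93 = 8Q, so Q* = 11.625 and P* = 108 - 4.5(11.625) = 55.6875.
PS is the area between P* and the supply curve from 0 to Q*: (1/2)(11.625)(40.6875) = 236.4961.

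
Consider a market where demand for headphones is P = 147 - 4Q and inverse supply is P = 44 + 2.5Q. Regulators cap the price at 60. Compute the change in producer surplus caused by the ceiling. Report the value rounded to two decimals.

Without the control, 147 - 4Q = 44 + 2.5Q so Q* = 15.8462 and P* = 83.6154.
At P = 60, sellers supply (60 - 44)/2.5 = 6.4 while buyers want more, so the quantity traded is 6.4 at price 60.
PS goes from (1/2)(15.8462)(39.6154) = 313.8757 to 51.2 (computed as (60 - 44)(6.4) - (1/2)(2.5)(6.4)^2), a change of -262.6757.

-262.68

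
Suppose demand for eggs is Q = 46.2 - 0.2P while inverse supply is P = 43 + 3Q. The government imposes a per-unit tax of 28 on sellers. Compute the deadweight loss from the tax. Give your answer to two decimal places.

49.00

Rewriting demand in inverse form: P = 231 - 5Q.
Without the tax, 231 - 5Q = 43 + 3Q so Q* = 23.5 and P* = 113.5.
With the tax, sellers need 28 more per unit: 231 - 5Q = 43 + 3Q + 28, so Q_t = 20. Buyers pay P_b = 131; sellers receive P_s = P_b - 28 = 103.
The welfare triangle lost has base Q* - Q_t = 3.5 and height t = 28, so DWL = (1/2)(3.5)(28) = 49.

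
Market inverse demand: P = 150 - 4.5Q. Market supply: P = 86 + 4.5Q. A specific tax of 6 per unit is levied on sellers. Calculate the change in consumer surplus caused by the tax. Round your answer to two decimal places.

-20.33

Pre-tax equilibrium: 150 - 4.5Q = 86 + 4.5Q gives Q* = 7.1111, P* = 118.
A tax on sellers shifts supply up by 6: 150 - 4.5Q = 86 + 4.5Q + 6, so Q_t = 6.4444. Buyers pay P_b = 121; sellers receive P_s = P_b - 6 = 115.
Consumers lose the trapezoid between P* and P_b out to Q_t plus the triangle from Q_t to Q*: change in CS = 93.4444 - 113.7778 = -20.3333.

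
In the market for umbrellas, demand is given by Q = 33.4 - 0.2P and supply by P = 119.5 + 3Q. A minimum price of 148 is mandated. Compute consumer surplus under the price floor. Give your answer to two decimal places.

36.10

Rewriting demand in inverse form: P = 167 - 5Q.
Without the control, 167 - 5Q = 119.5 + 3Q so Q* = 5.9375 and P* = 137.3125.
At the floor price 148, quantity demanded is (167 - 148)/5 = 3.8; demand is the short side, so Q = 3.8 trades at P = 148.
CS is the triangle under demand above 148: (1/2)(3.8)(167 - 148) = 36.1.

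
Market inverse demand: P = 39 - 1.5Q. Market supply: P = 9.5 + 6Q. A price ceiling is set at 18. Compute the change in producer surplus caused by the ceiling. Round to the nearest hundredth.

Without the control, 39 - 1.5Q = 9.5 + 6Q so Q* = 3.9333 and P* = 33.1.
At P = 18, sellers supply (18 - 9.5)/6 = 1.4167 while buyers want more, so the quantity traded is 1.4167 at price 18.
PS goes from (1/2)(3.9333)(23.6) = 46.4133 to 6.0208 (computed as (18 - 9.5)(1.4167) - (1/2)(6)(1.4167)^2), a change of -40.3925.

-40.39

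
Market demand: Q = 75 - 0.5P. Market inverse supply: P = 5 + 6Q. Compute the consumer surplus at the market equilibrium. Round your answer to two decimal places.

328.52

Rewriting demand in inverse form: P = 150 - 2Q.
Set 150 - 2Q = 5 + 6Q, which gives 145 = 8Q, so Q* = 18.125 and P* = 150 - 2(18.125) = 113.75.
The demand choke price is 150, so CS = (1/2)(Q*)(150 - P*) = (1/2)(18.125)(36.25) = 328.5156.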